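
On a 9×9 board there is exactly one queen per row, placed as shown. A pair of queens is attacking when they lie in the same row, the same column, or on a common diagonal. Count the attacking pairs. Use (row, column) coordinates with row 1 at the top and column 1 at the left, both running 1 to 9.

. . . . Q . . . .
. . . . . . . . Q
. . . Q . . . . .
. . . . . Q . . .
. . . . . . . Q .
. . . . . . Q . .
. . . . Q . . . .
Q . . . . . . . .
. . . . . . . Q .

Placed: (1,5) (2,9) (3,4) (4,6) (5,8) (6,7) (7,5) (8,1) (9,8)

4

Same column: (1,5)–(7,5) (column 5); (5,8)–(9,8) (column 8).
Same diagonal: (3,4)–(6,7) (|3−6| = |4−7| = 3); (5,8)–(6,7) (|5−6| = |8−7| = 1).
Total attacking pairs: 4.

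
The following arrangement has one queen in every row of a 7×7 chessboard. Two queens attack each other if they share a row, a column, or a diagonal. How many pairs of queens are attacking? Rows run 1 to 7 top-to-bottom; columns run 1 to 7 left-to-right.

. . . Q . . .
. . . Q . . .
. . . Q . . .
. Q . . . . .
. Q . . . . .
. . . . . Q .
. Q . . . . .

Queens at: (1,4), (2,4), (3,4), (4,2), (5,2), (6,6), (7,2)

8

Same column: (1,4)–(2,4) (column 4); (1,4)–(3,4) (column 4); (2,4)–(3,4) (column 4); (4,2)–(5,2) (column 2); (4,2)–(7,2) (column 2); (5,2)–(7,2) (column 2).
Same diagonal: (2,4)–(4,2) (|2−4| = |4−2| = 2); (3,4)–(5,2) (|3−5| = |4−2| = 2).
Total attacking pairs: 8.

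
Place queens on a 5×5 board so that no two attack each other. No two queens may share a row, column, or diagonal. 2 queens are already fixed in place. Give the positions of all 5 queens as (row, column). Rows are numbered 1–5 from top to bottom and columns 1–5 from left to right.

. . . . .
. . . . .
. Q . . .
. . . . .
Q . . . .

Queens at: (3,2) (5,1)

(1,3) (2,5) (3,2) (4,4) (5,1)

Row 1: attacked by (3,2)→{2,4}; (5,1)→{1,5}. Safe: 3. Place at column 3.
Row 2: attacked by (1,3)→{2,3,4}; (3,2)→{1,2,3}; (5,1)→{1,4}. Safe: 5. Place at column 5.
Row 4: attacked by (1,3)→{3}; (2,5)→{3,5}; (3,2)→{1,2,3}; (5,1)→{1,2}. Safe: 4. Place at column 4.
Columns [3, 5, 2, 4, 1], r−c [-2, -3, 1, 0, 4], r+c [4, 7, 5, 8, 6] are all distinct, so no two queens attack.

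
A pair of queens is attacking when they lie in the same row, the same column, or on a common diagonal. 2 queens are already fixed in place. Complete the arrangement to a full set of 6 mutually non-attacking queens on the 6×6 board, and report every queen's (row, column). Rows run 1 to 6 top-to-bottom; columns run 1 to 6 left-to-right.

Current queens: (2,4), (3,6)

Row 1: attacked by (2,4)→{3,4,5}; (3,6)→{4,6}. Safe: 1, 2. Place at column 2.
Row 4: attacked by (1,2)→{2,5}; (2,4)→{2,4,6}; (3,6)→{5,6}. Safe: 1, 3. Place at column 1.
Row 5: attacked by (1,2)→{2,6}; (2,4)→{1,4}; (3,6)→{4,6}; (4,1)→{1,2}. Safe: 3, 5. Place at column 3.
Row 6: attacked by (1,2)→{2}; (2,4)→{4}; (3,6)→{3,6}; (4,1)→{1,3}; (5,3)→{2,3,4}. Safe: 5. Place at column 5.
Columns [2, 4, 6, 1, 3, 5], r−c [-1, -2, -3, 3, 2, 1], r+c [3, 6, 9, 5, 8, 11] are all distinct, so no two queens attack.

(1,2) (2,4) (3,6) (4,1) (5,3) (6,5)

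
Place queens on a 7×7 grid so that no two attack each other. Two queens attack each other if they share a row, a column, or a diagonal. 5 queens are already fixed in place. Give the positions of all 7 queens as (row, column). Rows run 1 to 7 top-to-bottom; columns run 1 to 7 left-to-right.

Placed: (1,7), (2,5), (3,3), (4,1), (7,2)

Row 5: attacked by (1,7)→{3,7}; (2,5)→{2,5}; (3,3)→{1,3,5}; (4,1)→{1,2}; (7,2)→{2,4}. Safe: 6. Place at column 6.
Row 6: attacked by (1,7)→{2,7}; (2,5)→{1,5}; (3,3)→{3,6}; (4,1)→{1,3}; (5,6)→{5,6,7}; (7,2)→{1,2,3}. Safe: 4. Place at column 4.
Columns [7, 5, 3, 1, 6, 4, 2], r−c [-6, -3, 0, 3, -1, 2, 5], r+c [8, 7, 6, 5, 11, 10, 9] are all distinct, so no two queens attack.

(1,7) (2,5) (3,3) (4,1) (5,6) (6,4) (7,2)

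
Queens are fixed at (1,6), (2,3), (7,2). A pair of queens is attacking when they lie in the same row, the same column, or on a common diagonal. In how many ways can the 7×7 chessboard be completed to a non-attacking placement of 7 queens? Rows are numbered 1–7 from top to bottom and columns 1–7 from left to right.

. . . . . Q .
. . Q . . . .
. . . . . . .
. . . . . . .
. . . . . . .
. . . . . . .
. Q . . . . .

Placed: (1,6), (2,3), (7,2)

Branch on row 3: col 1 → 1; col 5 → 1; col 7 → 1.
Sum: 1 + 1 + 1 = 3.

3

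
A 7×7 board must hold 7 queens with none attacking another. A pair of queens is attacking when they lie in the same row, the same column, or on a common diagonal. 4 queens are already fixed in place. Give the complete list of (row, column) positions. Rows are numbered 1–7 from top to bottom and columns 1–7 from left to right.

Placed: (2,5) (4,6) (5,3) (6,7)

Row 1: attacked by (2,5)→{4,5,6}; (4,6)→{3,6}; (5,3)→{3,7}; (6,7)→{2,7}. Safe: 1. Place at column 1.
Row 3: attacked by (1,1)→{1,3}; (2,5)→{4,5,6}; (4,6)→{5,6,7}; (5,3)→{1,3,5}; (6,7)→{4,7}. Safe: 2. Place at column 2.
Row 7: attacked by (1,1)→{1,7}; (2,5)→{5}; (3,2)→{2,6}; (4,6)→{3,6}; (5,3)→{1,3,5}; (6,7)→{6,7}. Safe: 4. Place at column 4.
Columns [1, 5, 2, 6, 3, 7, 4], r−c [0, -3, 1, -2, 2, -1, 3], r+c [2, 7, 5, 10, 8, 13, 11] are all distinct, so no two queens attack.

(1,1) (2,5) (3,2) (4,6) (5,3) (6,7) (7,4)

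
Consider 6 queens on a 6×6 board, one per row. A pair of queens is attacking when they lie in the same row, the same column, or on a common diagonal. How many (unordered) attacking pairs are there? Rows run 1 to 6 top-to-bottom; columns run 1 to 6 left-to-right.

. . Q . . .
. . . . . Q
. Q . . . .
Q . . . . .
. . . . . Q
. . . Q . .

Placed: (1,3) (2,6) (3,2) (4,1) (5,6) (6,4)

2

Same column: (2,6)–(5,6) (column 6).
Same diagonal: (3,2)–(4,1) (|3−4| = |2−1| = 1).
Total attacking pairs: 2.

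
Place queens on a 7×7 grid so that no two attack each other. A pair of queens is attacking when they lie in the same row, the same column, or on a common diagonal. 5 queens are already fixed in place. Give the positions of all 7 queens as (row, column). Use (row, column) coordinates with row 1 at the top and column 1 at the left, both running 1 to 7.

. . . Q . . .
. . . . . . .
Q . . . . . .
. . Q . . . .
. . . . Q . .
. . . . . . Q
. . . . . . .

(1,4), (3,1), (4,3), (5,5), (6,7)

Row 2: attacked by (1,4)→{3,4,5}; (3,1)→{1,2}; (4,3)→{1,3,5}; (5,5)→{2,5}; (6,7)→{3,7}. Safe: 6. Place at column 6.
Row 7: attacked by (1,4)→{4}; (2,6)→{1,6}; (3,1)→{1,5}; (4,3)→{3,6}; (5,5)→{3,5,7}; (6,7)→{6,7}. Safe: 2. Place at column 2.
Columns [4, 6, 1, 3, 5, 7, 2], r−c [-3, -4, 2, 1, 0, -1, 5], r+c [5, 8, 4, 7, 10, 13, 9] are all distinct, so no two queens attack.

(1,4) (2,6) (3,1) (4,3) (5,5) (6,7) (7,2)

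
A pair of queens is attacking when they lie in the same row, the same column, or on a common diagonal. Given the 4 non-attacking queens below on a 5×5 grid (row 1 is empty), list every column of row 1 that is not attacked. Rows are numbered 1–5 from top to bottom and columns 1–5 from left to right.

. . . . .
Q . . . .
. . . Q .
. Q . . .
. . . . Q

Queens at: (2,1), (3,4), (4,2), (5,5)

(2,1) attacks row 1 at column 1 and diagonals 2.
(3,4) attacks row 1 at column 4 and diagonals 2.
(4,2) attacks row 1 at column 2 and diagonals 5.
(5,5) attacks row 1 at column 5 and diagonals 1.
Attacked columns: {1, 2, 4, 5}. Safe: {3}.

columns 3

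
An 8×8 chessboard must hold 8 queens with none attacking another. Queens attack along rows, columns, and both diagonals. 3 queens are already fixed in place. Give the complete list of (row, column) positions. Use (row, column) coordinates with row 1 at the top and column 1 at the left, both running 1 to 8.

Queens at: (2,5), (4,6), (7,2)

(1,1) (2,5) (3,8) (4,6) (5,3) (6,7) (7,2) (8,4)

Row 1: attacked by (2,5)→{4,5,6}; (4,6)→{3,6}; (7,2)→{2,8}. Safe: 1, 7. Place at column 1.
Row 3: attacked by (1,1)→{1,3}; (2,5)→{4,5,6}; (4,6)→{5,6,7}; (7,2)→{2,6}. Safe: 8. Place at column 8.
Row 5: attacked by (1,1)→{1,5}; (2,5)→{2,5,8}; (3,8)→{6,8}; (4,6)→{5,6,7}; (7,2)→{2,4}. Safe: 3. Place at column 3.
Row 6: attacked by (1,1)→{1,6}; (2,5)→{1,5}; (3,8)→{5,8}; (4,6)→{4,6,8}; (5,3)→{2,3,4}; (7,2)→{1,2,3}. Safe: 7. Place at column 7.
Row 8: attacked by (1,1)→{1,8}; (2,5)→{5}; (3,8)→{3,8}; (4,6)→{2,6}; (5,3)→{3,6}; (6,7)→{5,7}; (7,2)→{1,2,3}. Safe: 4. Place at column 4.
Columns [1, 5, 8, 6, 3, 7, 2, 4], r−c [0, -3, -5, -2, 2, -1, 5, 4], r+c [2, 7, 11, 10, 8, 13, 9, 12] are all distinct, so no two queens attack.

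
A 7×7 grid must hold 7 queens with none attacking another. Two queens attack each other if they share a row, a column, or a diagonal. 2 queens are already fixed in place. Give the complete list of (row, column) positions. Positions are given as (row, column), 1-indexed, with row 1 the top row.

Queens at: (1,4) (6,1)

(1,4) (2,2) (3,7) (4,5) (5,3) (6,1) (7,6)

Row 2: attacked by (1,4)→{3,4,5}; (6,1)→{1,5}. Safe: 2, 6, 7. Place at column 2.
Row 3: attacked by (1,4)→{2,4,6}; (2,2)→{1,2,3}; (6,1)→{1,4}. Safe: 5, 7. Place at column 7.
Row 4: attacked by (1,4)→{1,4,7}; (2,2)→{2,4}; (3,7)→{6,7}; (6,1)→{1,3}. Safe: 5. Place at column 5.
Row 5: attacked by (1,4)→{4}; (2,2)→{2,5}; (3,7)→{5,7}; (4,5)→{4,5,6}; (6,1)→{1,2}. Safe: 3. Place at column 3.
Row 7: attacked by (1,4)→{4}; (2,2)→{2,7}; (3,7)→{3,7}; (4,5)→{2,5}; (5,3)→{1,3,5}; (6,1)→{1,2}. Safe: 6. Place at column 6.
Columns [4, 2, 7, 5, 3, 1, 6], r−c [-3, 0, -4, -1, 2, 5, 1], r+c [5, 4, 10, 9, 8, 7, 13] are all distinct, so no two queens attack.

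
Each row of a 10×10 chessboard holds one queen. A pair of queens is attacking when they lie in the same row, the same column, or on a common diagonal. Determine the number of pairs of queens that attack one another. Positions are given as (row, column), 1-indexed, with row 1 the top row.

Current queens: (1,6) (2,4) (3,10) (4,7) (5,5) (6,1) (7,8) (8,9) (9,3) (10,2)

3

Same diagonal: (1,6)–(6,1) (|1−6| = |6−1| = 5); (7,8)–(8,9) (|7−8| = |8−9| = 1); (9,3)–(10,2) (|9−10| = |3−2| = 1).
Total attacking pairs: 3.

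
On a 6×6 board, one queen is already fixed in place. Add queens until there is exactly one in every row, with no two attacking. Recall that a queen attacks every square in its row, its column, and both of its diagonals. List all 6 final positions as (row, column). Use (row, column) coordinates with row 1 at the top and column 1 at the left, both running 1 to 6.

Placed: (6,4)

Row 1: attacked by (6,4)→{4}. Safe: 1, 2, 3, 5, 6. Place at column 3.
Row 2: attacked by (1,3)→{2,3,4}; (6,4)→{4}. Safe: 1, 5, 6. Place at column 6.
Row 3: attacked by (1,3)→{1,3,5}; (2,6)→{5,6}; (6,4)→{1,4}. Safe: 2. Place at column 2.
Row 4: attacked by (1,3)→{3,6}; (2,6)→{4,6}; (3,2)→{1,2,3}; (6,4)→{2,4,6}. Safe: 5. Place at column 5.
Row 5: attacked by (1,3)→{3}; (2,6)→{3,6}; (3,2)→{2,4}; (4,5)→{4,5,6}; (6,4)→{3,4,5}. Safe: 1. Place at column 1.
Columns [3, 6, 2, 5, 1, 4], r−c [-2, -4, 1, -1, 4, 2], r+c [4, 8, 5, 9, 6, 10] are all distinct, so no two queens attack.

(1,3) (2,6) (3,2) (4,5) (5,1) (6,4)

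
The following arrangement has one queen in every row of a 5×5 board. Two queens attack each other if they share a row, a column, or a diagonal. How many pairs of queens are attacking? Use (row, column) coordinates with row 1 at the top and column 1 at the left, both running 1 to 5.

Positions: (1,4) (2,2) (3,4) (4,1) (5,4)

4

Same column: (1,4)–(3,4) (column 4); (1,4)–(5,4) (column 4); (3,4)–(5,4) (column 4).
Same diagonal: (1,4)–(4,1) (|1−4| = |4−1| = 3).
Total attacking pairs: 4.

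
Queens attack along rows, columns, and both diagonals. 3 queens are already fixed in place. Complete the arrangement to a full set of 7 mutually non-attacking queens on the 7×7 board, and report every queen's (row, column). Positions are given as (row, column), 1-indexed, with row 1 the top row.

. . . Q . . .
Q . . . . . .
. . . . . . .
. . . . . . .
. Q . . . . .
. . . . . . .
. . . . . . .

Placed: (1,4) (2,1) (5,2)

Row 3: attacked by (1,4)→{2,4,6}; (2,1)→{1,2}; (5,2)→{2,4}. Safe: 3, 5, 7. Place at column 3.
Row 4: attacked by (1,4)→{1,4,7}; (2,1)→{1,3}; (3,3)→{2,3,4}; (5,2)→{1,2,3}. Safe: 5, 6. Place at column 6.
Row 6: attacked by (1,4)→{4}; (2,1)→{1,5}; (3,3)→{3,6}; (4,6)→{4,6}; (5,2)→{1,2,3}. Safe: 7. Place at column 7.
Row 7: attacked by (1,4)→{4}; (2,1)→{1,6}; (3,3)→{3,7}; (4,6)→{3,6}; (5,2)→{2,4}; (6,7)→{6,7}. Safe: 5. Place at column 5.
Columns [4, 1, 3, 6, 2, 7, 5], r−c [-3, 1, 0, -2, 3, -1, 2], r+c [5, 3, 6, 10, 7, 13, 12] are all distinct, so no two queens attack.

(1,4) (2,1) (3,3) (4,6) (5,2) (6,7) (7,5)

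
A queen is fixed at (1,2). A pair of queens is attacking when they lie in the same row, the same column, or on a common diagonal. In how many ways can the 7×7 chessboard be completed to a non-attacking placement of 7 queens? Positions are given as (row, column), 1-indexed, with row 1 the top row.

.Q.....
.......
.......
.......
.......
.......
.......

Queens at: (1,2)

Branch on row 2: col 4 → 2; col 5 → 3; col 6 → 1; col 7 → 1.
Sum: 2 + 3 + 1 + 1 = 7.

7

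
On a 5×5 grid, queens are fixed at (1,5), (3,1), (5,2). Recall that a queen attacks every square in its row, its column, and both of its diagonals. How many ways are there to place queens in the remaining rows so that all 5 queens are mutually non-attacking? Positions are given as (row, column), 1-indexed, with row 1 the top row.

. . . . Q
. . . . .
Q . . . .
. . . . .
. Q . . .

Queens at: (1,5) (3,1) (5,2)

Branch on row 2: col 3 → 1.
Sum: 1 = 1.

1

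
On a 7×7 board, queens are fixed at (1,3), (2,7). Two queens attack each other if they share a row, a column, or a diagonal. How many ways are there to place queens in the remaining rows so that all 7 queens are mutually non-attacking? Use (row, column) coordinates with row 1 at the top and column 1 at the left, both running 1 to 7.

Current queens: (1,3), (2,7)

2

Branch on row 3: col 2 → 1; col 4 → 1.
Sum: 1 + 1 = 2.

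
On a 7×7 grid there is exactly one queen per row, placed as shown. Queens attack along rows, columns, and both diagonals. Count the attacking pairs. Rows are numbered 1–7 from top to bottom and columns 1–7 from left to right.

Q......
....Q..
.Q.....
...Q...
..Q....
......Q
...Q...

Same column: (4,4)–(7,4) (column 4).
Same diagonal: (1,1)–(4,4) (|1−4| = |1−4| = 3); (4,4)–(5,3) (|4−5| = |4−3| = 1).
Total attacking pairs: 3.

3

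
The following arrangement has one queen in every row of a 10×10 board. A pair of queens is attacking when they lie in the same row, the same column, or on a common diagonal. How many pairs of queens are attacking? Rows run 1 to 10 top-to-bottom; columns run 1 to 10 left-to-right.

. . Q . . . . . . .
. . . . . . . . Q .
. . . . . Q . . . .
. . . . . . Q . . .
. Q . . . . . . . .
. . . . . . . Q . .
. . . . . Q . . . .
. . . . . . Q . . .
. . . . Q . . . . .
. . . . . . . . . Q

Same column: (3,6)–(7,6) (column 6); (4,7)–(8,7) (column 7).
Same diagonal: (1,3)–(6,8) (|1−6| = |3−8| = 5); (2,9)–(4,7) (|2−4| = |9−7| = 2); (3,6)–(4,7) (|3−4| = |6−7| = 1); (6,8)–(9,5) (|6−9| = |8−5| = 3); (7,6)–(8,7) (|7−8| = |6−7| = 1).
Total attacking pairs: 7.

7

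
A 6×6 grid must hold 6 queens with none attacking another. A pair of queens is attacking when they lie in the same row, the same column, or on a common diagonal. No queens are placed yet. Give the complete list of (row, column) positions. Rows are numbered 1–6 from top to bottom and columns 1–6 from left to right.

(1,5) (2,3) (3,1) (4,6) (5,4) (6,2)

Row 1: Safe: 1, 2, 3, 4, 5, 6. Place at column 5.
Row 2: attacked by (1,5)→{4,5,6}. Safe: 1, 2, 3. Place at column 3.
Row 3: attacked by (1,5)→{3,5}; (2,3)→{2,3,4}. Safe: 1, 6. Place at column 1.
Row 4: attacked by (1,5)→{2,5}; (2,3)→{1,3,5}; (3,1)→{1,2}. Safe: 4, 6. Place at column 6.
Row 5: attacked by (1,5)→{1,5}; (2,3)→{3,6}; (3,1)→{1,3}; (4,6)→{5,6}. Safe: 2, 4. Place at column 4.
Row 6: attacked by (1,5)→{5}; (2,3)→{3}; (3,1)→{1,4}; (4,6)→{4,6}; (5,4)→{3,4,5}. Safe: 2. Place at column 2.
Columns [5, 3, 1, 6, 4, 2], r−c [-4, -1, 2, -2, 1, 4], r+c [6, 5, 4, 10, 9, 8] are all distinct, so no two queens attack.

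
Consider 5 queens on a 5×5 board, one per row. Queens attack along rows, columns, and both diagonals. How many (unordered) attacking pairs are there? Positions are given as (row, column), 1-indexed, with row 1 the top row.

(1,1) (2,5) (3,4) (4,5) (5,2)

5

Same column: (2,5)–(4,5) (column 5).
Same diagonal: (2,5)–(3,4) (|2−3| = |5−4| = 1); (2,5)–(5,2) (|2−5| = |5−2| = 3); (3,4)–(4,5) (|3−4| = |4−5| = 1); (3,4)–(5,2) (|3−5| = |4−2| = 2).
Total attacking pairs: 5.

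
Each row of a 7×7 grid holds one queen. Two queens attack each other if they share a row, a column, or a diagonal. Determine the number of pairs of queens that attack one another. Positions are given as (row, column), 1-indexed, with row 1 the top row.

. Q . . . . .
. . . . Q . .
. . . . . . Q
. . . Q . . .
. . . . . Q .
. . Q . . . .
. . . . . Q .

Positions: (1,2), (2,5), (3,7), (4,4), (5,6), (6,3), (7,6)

Same column: (5,6)–(7,6) (column 6).
Same diagonal: (1,2)–(5,6) (|1−5| = |2−6| = 4).
Total attacking pairs: 2.

2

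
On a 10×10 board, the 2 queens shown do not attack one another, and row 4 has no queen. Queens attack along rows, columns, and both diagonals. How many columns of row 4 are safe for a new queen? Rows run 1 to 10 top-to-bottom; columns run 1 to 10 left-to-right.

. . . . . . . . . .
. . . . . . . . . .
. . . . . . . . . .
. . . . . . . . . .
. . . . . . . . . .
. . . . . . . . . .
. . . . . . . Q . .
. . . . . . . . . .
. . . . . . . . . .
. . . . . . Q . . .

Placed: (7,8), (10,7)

(7,8) attacks row 4 at column 8 and diagonals 5.
(10,7) attacks row 4 at column 7 and diagonals 1.
Attacked columns: {1, 5, 7, 8}. Safe: {2, 3, 4, 6, 9, 10}.

6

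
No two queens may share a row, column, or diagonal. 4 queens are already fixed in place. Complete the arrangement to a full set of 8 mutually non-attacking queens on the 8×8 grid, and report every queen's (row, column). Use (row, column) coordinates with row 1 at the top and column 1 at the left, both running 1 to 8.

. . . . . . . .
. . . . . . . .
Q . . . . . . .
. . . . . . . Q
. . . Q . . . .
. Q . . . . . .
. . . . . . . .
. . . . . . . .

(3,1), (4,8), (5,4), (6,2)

(1,6) (2,3) (3,1) (4,8) (5,4) (6,2) (7,7) (8,5)

Row 1: attacked by (3,1)→{1,3}; (4,8)→{5,8}; (5,4)→{4,8}; (6,2)→{2,7}. Safe: 6. Place at column 6.
Row 2: attacked by (1,6)→{5,6,7}; (3,1)→{1,2}; (4,8)→{6,8}; (5,4)→{1,4,7}; (6,2)→{2,6}. Safe: 3. Place at column 3.
Row 7: attacked by (1,6)→{6}; (2,3)→{3,8}; (3,1)→{1,5}; (4,8)→{5,8}; (5,4)→{2,4,6}; (6,2)→{1,2,3}. Safe: 7. Place at column 7.
Row 8: attacked by (1,6)→{6}; (2,3)→{3}; (3,1)→{1,6}; (4,8)→{4,8}; (5,4)→{1,4,7}; (6,2)→{2,4}; (7,7)→{6,7,8}. Safe: 5. Place at column 5.
Columns [6, 3, 1, 8, 4, 2, 7, 5], r−c [-5, -1, 2, -4, 1, 4, 0, 3], r+c [7, 5, 4, 12, 9, 8, 14, 13] are all distinct, so no two queens attack.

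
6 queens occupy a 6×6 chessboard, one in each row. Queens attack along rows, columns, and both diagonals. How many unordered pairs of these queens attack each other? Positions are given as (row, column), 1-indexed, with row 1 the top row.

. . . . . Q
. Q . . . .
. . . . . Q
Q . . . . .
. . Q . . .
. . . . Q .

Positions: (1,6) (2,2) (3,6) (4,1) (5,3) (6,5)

Same column: (1,6)–(3,6) (column 6).
Total attacking pairs: 1.

1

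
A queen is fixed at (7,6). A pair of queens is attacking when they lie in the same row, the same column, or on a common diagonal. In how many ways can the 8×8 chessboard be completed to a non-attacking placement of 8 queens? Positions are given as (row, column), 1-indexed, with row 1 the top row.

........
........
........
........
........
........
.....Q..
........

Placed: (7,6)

14

Branch on row 1: col 1 → 1; col 2 → 3; col 3 → 0; col 4 → 3; col 5 → 6; col 7 → 1; col 8 → 0.
Sum: 1 + 3 + 0 + 3 + 6 + 1 + 0 = 14.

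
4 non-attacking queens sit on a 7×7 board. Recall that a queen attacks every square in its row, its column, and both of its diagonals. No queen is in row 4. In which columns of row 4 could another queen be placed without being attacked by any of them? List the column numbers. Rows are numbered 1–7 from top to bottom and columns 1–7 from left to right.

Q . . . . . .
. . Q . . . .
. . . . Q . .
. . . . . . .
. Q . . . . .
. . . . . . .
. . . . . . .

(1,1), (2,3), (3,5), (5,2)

(1,1) attacks row 4 at column 1 and diagonals 4.
(2,3) attacks row 4 at column 3 and diagonals 1, 5.
(3,5) attacks row 4 at column 5 and diagonals 4, 6.
(5,2) attacks row 4 at column 2 and diagonals 1, 3.
Attacked columns: {1, 2, 3, 4, 5, 6}. Safe: {7}.

columns 7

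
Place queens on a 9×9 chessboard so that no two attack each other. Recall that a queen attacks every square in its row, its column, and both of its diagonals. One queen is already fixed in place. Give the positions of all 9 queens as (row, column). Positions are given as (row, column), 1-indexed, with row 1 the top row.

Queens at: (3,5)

(1,1) (2,7) (3,5) (4,8) (5,2) (6,9) (7,3) (8,6) (9,4)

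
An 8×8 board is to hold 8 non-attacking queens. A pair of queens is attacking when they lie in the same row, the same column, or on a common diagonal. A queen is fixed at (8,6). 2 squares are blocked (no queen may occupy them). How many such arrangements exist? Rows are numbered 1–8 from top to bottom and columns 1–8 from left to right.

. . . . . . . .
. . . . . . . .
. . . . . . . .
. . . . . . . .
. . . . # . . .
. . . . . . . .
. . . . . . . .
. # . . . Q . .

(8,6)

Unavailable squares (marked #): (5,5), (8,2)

15

Branch on row 1: col 1 → 0; col 2 → 0; col 3 → 4; col 4 → 4; col 5 → 3; col 7 → 2; col 8 → 2.
Sum: 0 + 0 + 4 + 4 + 3 + 2 + 2 = 15.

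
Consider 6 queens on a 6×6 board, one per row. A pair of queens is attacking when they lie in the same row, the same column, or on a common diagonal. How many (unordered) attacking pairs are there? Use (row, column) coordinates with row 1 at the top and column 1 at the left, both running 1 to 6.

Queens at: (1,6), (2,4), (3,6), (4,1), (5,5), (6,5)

Same column: (1,6)–(3,6) (column 6); (5,5)–(6,5) (column 5).
Total attacking pairs: 2.

2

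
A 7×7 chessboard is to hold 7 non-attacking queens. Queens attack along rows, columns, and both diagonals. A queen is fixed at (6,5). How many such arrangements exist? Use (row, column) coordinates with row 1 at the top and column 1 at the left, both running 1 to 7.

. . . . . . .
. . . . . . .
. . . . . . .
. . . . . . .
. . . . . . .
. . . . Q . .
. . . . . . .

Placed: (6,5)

6

Branch on row 1: col 1 → 1; col 2 → 1; col 3 → 0; col 4 → 1; col 6 → 3; col 7 → 0.
Sum: 1 + 1 + 0 + 1 + 3 + 0 = 6.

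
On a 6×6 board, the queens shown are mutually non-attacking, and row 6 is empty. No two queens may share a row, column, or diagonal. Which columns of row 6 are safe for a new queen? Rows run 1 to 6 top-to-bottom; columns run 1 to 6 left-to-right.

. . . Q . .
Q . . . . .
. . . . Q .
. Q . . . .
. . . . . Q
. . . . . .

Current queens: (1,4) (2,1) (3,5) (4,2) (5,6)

columns 3

(1,4) attacks row 6 at column 4.
(2,1) attacks row 6 at column 1 and diagonals 5.
(3,5) attacks row 6 at column 5 and diagonals 2.
(4,2) attacks row 6 at column 2 and diagonals 4.
(5,6) attacks row 6 at column 6 and diagonals 5.
Attacked columns: {1, 2, 4, 5, 6}. Safe: {3}.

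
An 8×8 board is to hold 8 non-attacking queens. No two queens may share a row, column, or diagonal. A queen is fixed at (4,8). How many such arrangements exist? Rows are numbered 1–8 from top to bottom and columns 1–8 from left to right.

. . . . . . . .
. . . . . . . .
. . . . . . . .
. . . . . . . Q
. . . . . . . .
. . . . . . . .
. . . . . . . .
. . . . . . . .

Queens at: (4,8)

18

Branch on row 1: col 1 → 1; col 2 → 2; col 3 → 4; col 4 → 5; col 6 → 4; col 7 → 2.
Sum: 1 + 2 + 4 + 5 + 4 + 2 = 18.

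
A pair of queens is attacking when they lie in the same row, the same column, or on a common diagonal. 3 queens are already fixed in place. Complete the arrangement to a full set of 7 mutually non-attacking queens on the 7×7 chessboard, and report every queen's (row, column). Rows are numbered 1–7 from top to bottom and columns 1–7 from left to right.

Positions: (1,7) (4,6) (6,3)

(1,7) (2,2) (3,4) (4,6) (5,1) (6,3) (7,5)

Row 2: attacked by (1,7)→{6,7}; (4,6)→{4,6}; (6,3)→{3,7}. Safe: 1, 2, 5. Place at column 2.
Row 3: attacked by (1,7)→{5,7}; (2,2)→{1,2,3}; (4,6)→{5,6,7}; (6,3)→{3,6}. Safe: 4. Place at column 4.
Row 5: attacked by (1,7)→{3,7}; (2,2)→{2,5}; (3,4)→{2,4,6}; (4,6)→{5,6,7}; (6,3)→{2,3,4}. Safe: 1. Place at column 1.
Row 7: attacked by (1,7)→{1,7}; (2,2)→{2,7}; (3,4)→{4}; (4,6)→{3,6}; (5,1)→{1,3}; (6,3)→{2,3,4}. Safe: 5. Place at column 5.
Columns [7, 2, 4, 6, 1, 3, 5], r−c [-6, 0, -1, -2, 4, 3, 2], r+c [8, 4, 7, 10, 6, 9, 12] are all distinct, so no two queens attack.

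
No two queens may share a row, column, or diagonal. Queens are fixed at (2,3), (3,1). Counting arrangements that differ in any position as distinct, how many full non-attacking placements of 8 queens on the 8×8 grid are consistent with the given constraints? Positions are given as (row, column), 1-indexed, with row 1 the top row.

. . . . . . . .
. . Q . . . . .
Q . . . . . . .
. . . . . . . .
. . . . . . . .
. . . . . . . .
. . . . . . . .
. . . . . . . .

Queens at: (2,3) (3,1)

7

Branch on row 1: col 5 → 2; col 6 → 3; col 7 → 1; col 8 → 1.
Sum: 2 + 3 + 1 + 1 = 7.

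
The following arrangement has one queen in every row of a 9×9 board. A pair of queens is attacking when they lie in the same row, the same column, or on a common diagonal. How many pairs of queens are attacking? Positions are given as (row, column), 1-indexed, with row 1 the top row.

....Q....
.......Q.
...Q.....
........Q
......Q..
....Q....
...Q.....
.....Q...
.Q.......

5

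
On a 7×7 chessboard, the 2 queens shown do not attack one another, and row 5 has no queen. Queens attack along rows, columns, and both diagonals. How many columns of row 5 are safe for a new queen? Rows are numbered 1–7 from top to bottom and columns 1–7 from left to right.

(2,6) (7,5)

(2,6) attacks row 5 at column 6 and diagonals 3.
(7,5) attacks row 5 at column 5 and diagonals 3, 7.
Attacked columns: {3, 5, 6, 7}. Safe: {1, 2, 4}.

3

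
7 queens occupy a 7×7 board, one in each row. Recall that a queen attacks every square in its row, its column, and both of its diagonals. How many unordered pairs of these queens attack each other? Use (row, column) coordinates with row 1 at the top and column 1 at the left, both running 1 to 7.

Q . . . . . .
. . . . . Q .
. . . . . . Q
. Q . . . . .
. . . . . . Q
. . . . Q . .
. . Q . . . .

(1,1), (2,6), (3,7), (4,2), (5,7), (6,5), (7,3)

3

Same column: (3,7)–(5,7) (column 7).
Same diagonal: (2,6)–(3,7) (|2−3| = |6−7| = 1); (3,7)–(7,3) (|3−7| = |7−3| = 4).
Total attacking pairs: 3.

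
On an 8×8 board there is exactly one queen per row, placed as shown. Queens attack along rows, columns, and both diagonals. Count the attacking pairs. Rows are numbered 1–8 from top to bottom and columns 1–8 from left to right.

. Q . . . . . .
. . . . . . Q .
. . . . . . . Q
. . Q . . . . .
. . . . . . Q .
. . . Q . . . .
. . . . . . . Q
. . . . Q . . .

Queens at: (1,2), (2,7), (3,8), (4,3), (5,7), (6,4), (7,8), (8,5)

Same column: (2,7)–(5,7) (column 7); (3,8)–(7,8) (column 8).
Same diagonal: (1,2)–(7,8) (|1−7| = |2−8| = 6); (2,7)–(3,8) (|2−3| = |7−8| = 1).
Total attacking pairs: 4.

4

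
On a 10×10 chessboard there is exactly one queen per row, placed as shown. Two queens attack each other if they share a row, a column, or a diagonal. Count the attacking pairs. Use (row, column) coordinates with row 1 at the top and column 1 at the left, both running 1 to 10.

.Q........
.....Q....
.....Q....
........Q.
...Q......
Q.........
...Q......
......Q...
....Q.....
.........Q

4

Same column: (2,6)–(3,6) (column 6); (5,4)–(7,4) (column 4).
Same diagonal: (3,6)–(5,4) (|3−5| = |6−4| = 2); (5,4)–(8,7) (|5−8| = |4−7| = 3).
Total attacking pairs: 4.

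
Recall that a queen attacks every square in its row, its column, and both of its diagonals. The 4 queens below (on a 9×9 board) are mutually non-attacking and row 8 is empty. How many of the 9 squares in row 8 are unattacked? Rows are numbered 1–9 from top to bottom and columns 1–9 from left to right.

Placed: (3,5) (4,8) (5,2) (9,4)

4

(3,5) attacks row 8 at column 5.
(4,8) attacks row 8 at column 8 and diagonals 4.
(5,2) attacks row 8 at column 2 and diagonals 5.
(9,4) attacks row 8 at column 4 and diagonals 3, 5.
Attacked columns: {2, 3, 4, 5, 8}. Safe: {1, 6, 7, 9}.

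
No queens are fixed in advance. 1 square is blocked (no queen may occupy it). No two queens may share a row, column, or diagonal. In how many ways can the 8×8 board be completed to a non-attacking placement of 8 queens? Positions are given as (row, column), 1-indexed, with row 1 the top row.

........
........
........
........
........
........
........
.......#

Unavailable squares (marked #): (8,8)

88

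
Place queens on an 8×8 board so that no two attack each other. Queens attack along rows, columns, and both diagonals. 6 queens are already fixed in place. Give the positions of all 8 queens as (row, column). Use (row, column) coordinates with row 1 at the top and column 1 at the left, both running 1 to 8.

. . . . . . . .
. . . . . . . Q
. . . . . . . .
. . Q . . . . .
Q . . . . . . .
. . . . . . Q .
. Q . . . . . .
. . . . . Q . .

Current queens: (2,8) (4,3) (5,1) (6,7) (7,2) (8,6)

(1,4) (2,8) (3,5) (4,3) (5,1) (6,7) (7,2) (8,6)

Row 1: attacked by (2,8)→{7,8}; (4,3)→{3,6}; (5,1)→{1,5}; (6,7)→{2,7}; (7,2)→{2,8}; (8,6)→{6}. Safe: 4. Place at column 4.
Row 3: attacked by (1,4)→{2,4,6}; (2,8)→{7,8}; (4,3)→{2,3,4}; (5,1)→{1,3}; (6,7)→{4,7}; (7,2)→{2,6}; (8,6)→{1,6}. Safe: 5. Place at column 5.
Columns [4, 8, 5, 3, 1, 7, 2, 6], r−c [-3, -6, -2, 1, 4, -1, 5, 2], r+c [5, 10, 8, 7, 6, 13, 9, 14] are all distinct, so no two queens attack.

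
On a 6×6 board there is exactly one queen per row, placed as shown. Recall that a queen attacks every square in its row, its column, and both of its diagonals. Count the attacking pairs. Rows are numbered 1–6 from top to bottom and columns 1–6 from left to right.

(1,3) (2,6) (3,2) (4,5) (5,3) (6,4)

3

Same column: (1,3)–(5,3) (column 3).
Same diagonal: (2,6)–(5,3) (|2−5| = |6−3| = 3); (5,3)–(6,4) (|5−6| = |3−4| = 1).
Total attacking pairs: 3.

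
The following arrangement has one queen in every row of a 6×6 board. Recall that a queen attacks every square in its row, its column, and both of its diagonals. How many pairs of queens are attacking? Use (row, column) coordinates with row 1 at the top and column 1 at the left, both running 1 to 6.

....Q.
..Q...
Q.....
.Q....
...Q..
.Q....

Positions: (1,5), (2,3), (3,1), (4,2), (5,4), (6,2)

3

Same column: (4,2)–(6,2) (column 2).
Same diagonal: (1,5)–(4,2) (|1−4| = |5−2| = 3); (3,1)–(4,2) (|3−4| = |1−2| = 1).
Total attacking pairs: 3.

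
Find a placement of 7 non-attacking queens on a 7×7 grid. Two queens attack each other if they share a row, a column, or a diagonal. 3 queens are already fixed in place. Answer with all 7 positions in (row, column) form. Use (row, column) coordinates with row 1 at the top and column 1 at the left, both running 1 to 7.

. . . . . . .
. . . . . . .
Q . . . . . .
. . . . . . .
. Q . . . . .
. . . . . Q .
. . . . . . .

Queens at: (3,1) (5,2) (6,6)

(1,7) (2,4) (3,1) (4,5) (5,2) (6,6) (7,3)

Row 1: attacked by (3,1)→{1,3}; (5,2)→{2,6}; (6,6)→{1,6}. Safe: 4, 5, 7. Place at column 7.
Row 2: attacked by (1,7)→{6,7}; (3,1)→{1,2}; (5,2)→{2,5}; (6,6)→{2,6}. Safe: 3, 4. Place at column 4.
Row 4: attacked by (1,7)→{4,7}; (2,4)→{2,4,6}; (3,1)→{1,2}; (5,2)→{1,2,3}; (6,6)→{4,6}. Safe: 5. Place at column 5.
Row 7: attacked by (1,7)→{1,7}; (2,4)→{4}; (3,1)→{1,5}; (4,5)→{2,5}; (5,2)→{2,4}; (6,6)→{5,6,7}. Safe: 3. Place at column 3.
Columns [7, 4, 1, 5, 2, 6, 3], r−c [-6, -2, 2, -1, 3, 0, 4], r+c [8, 6, 4, 9, 7, 12, 10] are all distinct, so no two queens attack.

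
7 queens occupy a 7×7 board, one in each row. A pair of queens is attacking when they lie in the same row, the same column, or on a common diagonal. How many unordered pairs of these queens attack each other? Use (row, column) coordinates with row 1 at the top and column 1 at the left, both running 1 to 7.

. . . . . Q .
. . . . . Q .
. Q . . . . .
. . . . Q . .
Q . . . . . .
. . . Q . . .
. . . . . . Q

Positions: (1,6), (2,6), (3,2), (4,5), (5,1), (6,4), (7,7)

Same column: (1,6)–(2,6) (column 6).
Total attacking pairs: 1.

1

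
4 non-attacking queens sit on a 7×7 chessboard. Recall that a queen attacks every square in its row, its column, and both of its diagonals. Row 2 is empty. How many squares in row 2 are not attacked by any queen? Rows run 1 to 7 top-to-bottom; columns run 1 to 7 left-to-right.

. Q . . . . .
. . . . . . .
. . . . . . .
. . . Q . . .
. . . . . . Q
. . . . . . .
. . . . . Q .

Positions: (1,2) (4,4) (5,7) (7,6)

1

(1,2) attacks row 2 at column 2 and diagonals 1, 3.
(4,4) attacks row 2 at column 4 and diagonals 2, 6.
(5,7) attacks row 2 at column 7 and diagonals 4.
(7,6) attacks row 2 at column 6 and diagonals 1.
Attacked columns: {1, 2, 3, 4, 6, 7}. Safe: {5}.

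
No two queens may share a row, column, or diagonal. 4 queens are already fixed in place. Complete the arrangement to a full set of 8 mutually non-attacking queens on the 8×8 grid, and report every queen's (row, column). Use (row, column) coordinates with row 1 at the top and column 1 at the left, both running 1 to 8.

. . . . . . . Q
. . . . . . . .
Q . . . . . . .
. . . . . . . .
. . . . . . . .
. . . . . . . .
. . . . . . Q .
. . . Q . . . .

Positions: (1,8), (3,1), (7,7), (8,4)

(1,8) (2,3) (3,1) (4,6) (5,2) (6,5) (7,7) (8,4)

Row 2: attacked by (1,8)→{7,8}; (3,1)→{1,2}; (7,7)→{2,7}; (8,4)→{4}. Safe: 3, 5, 6. Place at column 3.
Row 4: attacked by (1,8)→{5,8}; (2,3)→{1,3,5}; (3,1)→{1,2}; (7,7)→{4,7}; (8,4)→{4,8}. Safe: 6. Place at column 6.
Row 5: attacked by (1,8)→{4,8}; (2,3)→{3,6}; (3,1)→{1,3}; (4,6)→{5,6,7}; (7,7)→{5,7}; (8,4)→{1,4,7}. Safe: 2. Place at column 2.
Row 6: attacked by (1,8)→{3,8}; (2,3)→{3,7}; (3,1)→{1,4}; (4,6)→{4,6,8}; (5,2)→{1,2,3}; (7,7)→{6,7,8}; (8,4)→{2,4,6}. Safe: 5. Place at column 5.
Columns [8, 3, 1, 6, 2, 5, 7, 4], r−c [-7, -1, 2, -2, 3, 1, 0, 4], r+c [9, 5, 4, 10, 7, 11, 14, 12] are all distinct, so no two queens attack.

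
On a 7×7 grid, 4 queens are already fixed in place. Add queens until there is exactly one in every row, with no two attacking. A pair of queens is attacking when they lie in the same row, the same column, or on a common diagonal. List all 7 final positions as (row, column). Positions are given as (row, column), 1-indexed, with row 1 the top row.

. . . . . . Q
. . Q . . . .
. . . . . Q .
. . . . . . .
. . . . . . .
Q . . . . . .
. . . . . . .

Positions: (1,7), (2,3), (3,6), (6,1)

Row 4: attacked by (1,7)→{4,7}; (2,3)→{1,3,5}; (3,6)→{5,6,7}; (6,1)→{1,3}. Safe: 2. Place at column 2.
Row 5: attacked by (1,7)→{3,7}; (2,3)→{3,6}; (3,6)→{4,6}; (4,2)→{1,2,3}; (6,1)→{1,2}. Safe: 5. Place at column 5.
Row 7: attacked by (1,7)→{1,7}; (2,3)→{3}; (3,6)→{2,6}; (4,2)→{2,5}; (5,5)→{3,5,7}; (6,1)→{1,2}. Safe: 4. Place at column 4.
Columns [7, 3, 6, 2, 5, 1, 4], r−c [-6, -1, -3, 2, 0, 5, 3], r+c [8, 5, 9, 6, 10, 7, 11] are all distinct, so no two queens attack.

(1,7) (2,3) (3,6) (4,2) (5,5) (6,1) (7,4)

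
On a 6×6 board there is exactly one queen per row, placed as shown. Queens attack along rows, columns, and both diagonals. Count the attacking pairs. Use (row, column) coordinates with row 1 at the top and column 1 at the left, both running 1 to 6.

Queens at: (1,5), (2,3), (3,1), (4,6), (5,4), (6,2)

0

All columns are distinct and no two queens satisfy |Δrow| = |Δcol|, so no pair attacks.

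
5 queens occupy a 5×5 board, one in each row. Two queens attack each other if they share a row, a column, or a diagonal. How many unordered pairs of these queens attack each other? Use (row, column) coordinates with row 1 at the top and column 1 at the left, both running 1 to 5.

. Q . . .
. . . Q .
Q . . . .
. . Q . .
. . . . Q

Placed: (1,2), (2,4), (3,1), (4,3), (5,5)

0

All columns are distinct and no two queens satisfy |Δrow| = |Δcol|, so no pair attacks.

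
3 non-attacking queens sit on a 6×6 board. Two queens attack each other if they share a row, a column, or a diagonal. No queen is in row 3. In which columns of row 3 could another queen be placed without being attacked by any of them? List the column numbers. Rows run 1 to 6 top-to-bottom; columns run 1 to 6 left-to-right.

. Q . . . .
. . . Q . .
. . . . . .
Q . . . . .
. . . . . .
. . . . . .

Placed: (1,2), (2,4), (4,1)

columns 6

(1,2) attacks row 3 at column 2 and diagonals 4.
(2,4) attacks row 3 at column 4 and diagonals 3, 5.
(4,1) attacks row 3 at column 1 and diagonals 2.
Attacked columns: {1, 2, 3, 4, 5}. Safe: {6}.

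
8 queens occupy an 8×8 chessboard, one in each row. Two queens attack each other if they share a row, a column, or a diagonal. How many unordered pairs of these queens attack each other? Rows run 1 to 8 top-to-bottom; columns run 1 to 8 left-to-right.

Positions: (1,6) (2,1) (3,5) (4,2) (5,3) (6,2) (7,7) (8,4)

6

Same column: (4,2)–(6,2) (column 2).
Same diagonal: (3,5)–(5,3) (|3−5| = |5−3| = 2); (3,5)–(6,2) (|3−6| = |5−2| = 3); (4,2)–(5,3) (|4−5| = |2−3| = 1); (5,3)–(6,2) (|5−6| = |3−2| = 1); (6,2)–(8,4) (|6−8| = |2−4| = 2).
Total attacking pairs: 6.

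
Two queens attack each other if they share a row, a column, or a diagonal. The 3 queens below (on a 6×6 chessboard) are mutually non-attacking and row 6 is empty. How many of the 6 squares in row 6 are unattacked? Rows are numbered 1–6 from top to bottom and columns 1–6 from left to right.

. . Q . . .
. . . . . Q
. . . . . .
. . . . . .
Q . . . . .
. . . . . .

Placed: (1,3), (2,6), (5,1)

2

(1,3) attacks row 6 at column 3.
(2,6) attacks row 6 at column 6 and diagonals 2.
(5,1) attacks row 6 at column 1 and diagonals 2.
Attacked columns: {1, 2, 3, 6}. Safe: {4, 5}.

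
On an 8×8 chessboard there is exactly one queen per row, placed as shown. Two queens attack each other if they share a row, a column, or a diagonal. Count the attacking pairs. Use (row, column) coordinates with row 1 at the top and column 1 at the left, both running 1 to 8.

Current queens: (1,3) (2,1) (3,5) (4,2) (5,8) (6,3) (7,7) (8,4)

2

Same column: (1,3)–(6,3) (column 3).
Same diagonal: (1,3)–(3,5) (|1−3| = |3−5| = 2).
Total attacking pairs: 2.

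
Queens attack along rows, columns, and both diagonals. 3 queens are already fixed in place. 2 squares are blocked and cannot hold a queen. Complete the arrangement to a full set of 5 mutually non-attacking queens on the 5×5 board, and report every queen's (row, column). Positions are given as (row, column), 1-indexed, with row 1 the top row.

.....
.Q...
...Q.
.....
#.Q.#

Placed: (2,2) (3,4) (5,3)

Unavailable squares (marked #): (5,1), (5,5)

Row 1: attacked by (2,2)→{1,2,3}; (3,4)→{2,4}; (5,3)→{3}. Safe: 5. Place at column 5.
Row 4: attacked by (1,5)→{2,5}; (2,2)→{2,4}; (3,4)→{3,4,5}; (5,3)→{2,3,4}. Safe: 1. Place at column 1.
Columns [5, 2, 4, 1, 3], r−c [-4, 0, -1, 3, 2], r+c [6, 4, 7, 5, 8] are all distinct, so no two queens attack.

(1,5) (2,2) (3,4) (4,1) (5,3)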